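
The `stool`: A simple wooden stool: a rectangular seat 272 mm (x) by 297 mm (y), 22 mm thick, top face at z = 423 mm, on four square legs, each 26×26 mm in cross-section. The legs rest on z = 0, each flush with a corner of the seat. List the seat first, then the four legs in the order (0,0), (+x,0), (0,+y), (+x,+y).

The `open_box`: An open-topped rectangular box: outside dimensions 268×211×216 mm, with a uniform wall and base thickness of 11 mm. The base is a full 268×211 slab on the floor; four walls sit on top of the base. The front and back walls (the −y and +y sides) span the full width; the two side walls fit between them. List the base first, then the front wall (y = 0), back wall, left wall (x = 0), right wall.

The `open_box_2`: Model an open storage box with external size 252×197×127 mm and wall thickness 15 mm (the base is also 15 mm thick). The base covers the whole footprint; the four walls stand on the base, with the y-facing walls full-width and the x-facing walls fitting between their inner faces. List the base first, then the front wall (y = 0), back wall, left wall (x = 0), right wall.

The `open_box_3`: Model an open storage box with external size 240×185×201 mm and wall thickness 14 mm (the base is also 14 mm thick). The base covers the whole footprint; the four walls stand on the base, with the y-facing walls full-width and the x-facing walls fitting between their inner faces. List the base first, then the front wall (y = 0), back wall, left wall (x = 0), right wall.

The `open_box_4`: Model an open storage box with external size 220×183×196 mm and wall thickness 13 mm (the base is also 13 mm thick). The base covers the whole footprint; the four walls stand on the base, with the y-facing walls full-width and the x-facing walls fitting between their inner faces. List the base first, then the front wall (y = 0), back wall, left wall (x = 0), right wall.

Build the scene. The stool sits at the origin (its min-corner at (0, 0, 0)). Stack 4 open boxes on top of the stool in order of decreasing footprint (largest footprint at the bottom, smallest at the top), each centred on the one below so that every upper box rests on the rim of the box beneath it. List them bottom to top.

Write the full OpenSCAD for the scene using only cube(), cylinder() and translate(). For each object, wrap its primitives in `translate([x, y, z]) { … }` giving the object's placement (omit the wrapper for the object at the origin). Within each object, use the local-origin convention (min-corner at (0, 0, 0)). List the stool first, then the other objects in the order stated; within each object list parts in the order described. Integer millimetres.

translate([0, 0, 401]) cube([272, 297, 22]);
cube([26, 26, 401]);
translate([246, 0, 0]) cube([26, 26, 401]);
translate([0, 271, 0]) cube([26, 26, 401]);
translate([246, 271, 0]) cube([26, 26, 401]);
translate([2, 43, 423]) {
  cube([268, 211, 11]);
  translate([0, 0, 11]) cube([268, 11, 205]);
  translate([0, 200, 11]) cube([268, 11, 205]);
  translate([0, 11, 11]) cube([11, 189, 205]);
  translate([257, 11, 11]) cube([11, 189, 205]);
}
translate([10, 50, 639]) {
  cube([252, 197, 15]);
  translate([0, 0, 15]) cube([252, 15, 112]);
  translate([0, 182, 15]) cube([252, 15, 112]);
  translate([0, 15, 15]) cube([15, 167, 112]);
  translate([237, 15, 15]) cube([15, 167, 112]);
}
translate([16, 56, 766]) {
  cube([240, 185, 14]);
  translate([0, 0, 14]) cube([240, 14, 187]);
  translate([0, 171, 14]) cube([240, 14, 187]);
  translate([0, 14, 14]) cube([14, 157, 187]);
  translate([226, 14, 14]) cube([14, 157, 187]);
}
translate([26, 57, 967]) {
  cube([220, 183, 13]);
  translate([0, 0, 13]) cube([220, 13, 183]);
  translate([0, 170, 13]) cube([220, 13, 183]);
  translate([0, 13, 13]) cube([13, 157, 183]);
  translate([207, 13, 13]) cube([13, 157, 183]);
}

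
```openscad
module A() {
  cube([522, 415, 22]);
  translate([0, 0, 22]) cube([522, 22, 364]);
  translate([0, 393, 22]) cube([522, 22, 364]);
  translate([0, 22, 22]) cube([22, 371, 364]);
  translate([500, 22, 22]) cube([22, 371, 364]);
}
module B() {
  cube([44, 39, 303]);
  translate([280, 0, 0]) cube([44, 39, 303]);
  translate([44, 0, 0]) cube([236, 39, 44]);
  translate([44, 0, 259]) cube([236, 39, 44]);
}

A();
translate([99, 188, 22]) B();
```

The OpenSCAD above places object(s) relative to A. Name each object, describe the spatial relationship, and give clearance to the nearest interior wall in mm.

Clearances: x = 77, y = 166; minimum 77 mm.

A is an open box. B is a picture frame. The picture frame sits inside the open box, centred. The clearance to the nearest interior wall is 77 mm.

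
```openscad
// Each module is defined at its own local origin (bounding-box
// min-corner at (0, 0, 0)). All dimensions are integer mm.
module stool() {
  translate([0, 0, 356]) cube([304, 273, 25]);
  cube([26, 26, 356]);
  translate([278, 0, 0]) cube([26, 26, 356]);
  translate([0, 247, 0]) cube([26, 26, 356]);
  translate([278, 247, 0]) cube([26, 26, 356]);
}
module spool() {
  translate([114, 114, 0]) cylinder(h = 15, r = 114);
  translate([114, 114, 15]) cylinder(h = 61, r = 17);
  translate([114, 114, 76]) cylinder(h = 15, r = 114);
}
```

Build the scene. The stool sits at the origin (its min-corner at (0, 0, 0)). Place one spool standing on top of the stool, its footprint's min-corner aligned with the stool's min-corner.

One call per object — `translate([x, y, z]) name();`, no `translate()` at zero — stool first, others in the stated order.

stool();
translate([0, 0, 381]) spool();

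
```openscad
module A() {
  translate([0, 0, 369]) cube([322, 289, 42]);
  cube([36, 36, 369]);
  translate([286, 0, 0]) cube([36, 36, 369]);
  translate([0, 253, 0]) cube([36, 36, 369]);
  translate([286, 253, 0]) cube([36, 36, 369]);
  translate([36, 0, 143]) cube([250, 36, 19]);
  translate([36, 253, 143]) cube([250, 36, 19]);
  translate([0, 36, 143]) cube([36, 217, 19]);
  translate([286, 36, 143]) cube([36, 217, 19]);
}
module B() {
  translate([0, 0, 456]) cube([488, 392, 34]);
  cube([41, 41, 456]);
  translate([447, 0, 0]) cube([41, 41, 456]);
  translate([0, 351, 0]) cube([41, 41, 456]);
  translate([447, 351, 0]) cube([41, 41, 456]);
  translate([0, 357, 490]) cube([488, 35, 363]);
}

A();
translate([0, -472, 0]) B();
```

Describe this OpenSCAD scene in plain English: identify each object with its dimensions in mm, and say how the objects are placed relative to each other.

A is a four-legged stool. The seat is 322×289 mm, 42 mm thick, top at z = 411 mm. It stands on four square legs, each 36×36 mm in cross-section, from z = 0 to the seat underside, each flush with a corner of the seat. Four stretchers, 36 mm wide and 19 mm tall, connect adjacent legs with their undersides at z = 143 mm, each running between the inner faces of the legs it joins and aligned with the legs' outer faces on the other axis.

B is a chair. The seat is a 488×392×34 mm slab with its top at z = 490 mm, on four 41×41 mm corner legs (flush with the seat edges, standing on z = 0). A flat backrest 35 mm thick, 363 mm tall, spans the full seat width and rises from the seat top along its +y edge, rear face flush with the rear of the seat.

The chair is on the floor beside the stool on its −y side.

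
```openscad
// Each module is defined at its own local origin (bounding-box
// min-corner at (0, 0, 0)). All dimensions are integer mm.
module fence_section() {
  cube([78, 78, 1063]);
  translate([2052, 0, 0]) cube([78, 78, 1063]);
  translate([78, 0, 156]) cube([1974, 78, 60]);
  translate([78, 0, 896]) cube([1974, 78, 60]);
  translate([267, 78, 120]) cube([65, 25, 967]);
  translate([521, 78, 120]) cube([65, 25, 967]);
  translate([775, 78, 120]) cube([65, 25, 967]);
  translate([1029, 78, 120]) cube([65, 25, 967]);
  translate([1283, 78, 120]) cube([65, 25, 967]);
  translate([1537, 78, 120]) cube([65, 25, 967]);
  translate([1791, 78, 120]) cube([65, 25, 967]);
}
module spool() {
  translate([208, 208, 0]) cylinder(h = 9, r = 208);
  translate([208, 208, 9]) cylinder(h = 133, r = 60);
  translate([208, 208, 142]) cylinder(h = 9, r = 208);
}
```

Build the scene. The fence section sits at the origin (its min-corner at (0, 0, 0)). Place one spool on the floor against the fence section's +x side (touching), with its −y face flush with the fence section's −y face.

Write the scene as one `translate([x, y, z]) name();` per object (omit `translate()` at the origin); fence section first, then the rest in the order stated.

fence_section();
translate([2130, 0, 0]) spool();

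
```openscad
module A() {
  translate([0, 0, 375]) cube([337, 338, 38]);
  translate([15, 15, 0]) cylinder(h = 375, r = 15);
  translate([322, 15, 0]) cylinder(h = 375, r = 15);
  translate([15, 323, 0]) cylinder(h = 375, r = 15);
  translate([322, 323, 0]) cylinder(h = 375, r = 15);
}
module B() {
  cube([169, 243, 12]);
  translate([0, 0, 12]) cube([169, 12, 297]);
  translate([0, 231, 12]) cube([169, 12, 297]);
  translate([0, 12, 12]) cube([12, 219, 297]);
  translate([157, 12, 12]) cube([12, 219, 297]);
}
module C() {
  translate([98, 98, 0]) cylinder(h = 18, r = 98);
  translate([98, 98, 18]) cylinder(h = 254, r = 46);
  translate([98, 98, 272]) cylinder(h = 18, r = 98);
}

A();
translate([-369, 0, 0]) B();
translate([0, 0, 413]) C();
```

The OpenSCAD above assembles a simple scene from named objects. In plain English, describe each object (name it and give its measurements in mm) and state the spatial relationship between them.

A is a simple wooden stool: a rectangular seat 337 mm (x) by 338 mm (y), 38 mm thick, top face at z = 413 mm, on four round legs, each 30 mm in diameter. The legs rest on z = 0, each leg's axis is inset half a diameter from the nearest pair of seat edges (so the leg's bounding box is flush with the corner).

B is an open storage box with external size 169×243×309 mm and wall thickness 12 mm (the base is also 12 mm thick). The base covers the whole footprint; the four walls stand on the base, with the y-facing walls full-width and the x-facing walls fitting between their inner faces.

C is a spool: two coaxial disc flanges of radius 98 mm and thickness 18 mm, joined by a core cylinder of radius 46 mm and height 254 mm. The lower flange rests on z = 0 and the three cylinders share a vertical axis.

The open box is on the floor beside the stool on its −x side. The spool is on top of the stool.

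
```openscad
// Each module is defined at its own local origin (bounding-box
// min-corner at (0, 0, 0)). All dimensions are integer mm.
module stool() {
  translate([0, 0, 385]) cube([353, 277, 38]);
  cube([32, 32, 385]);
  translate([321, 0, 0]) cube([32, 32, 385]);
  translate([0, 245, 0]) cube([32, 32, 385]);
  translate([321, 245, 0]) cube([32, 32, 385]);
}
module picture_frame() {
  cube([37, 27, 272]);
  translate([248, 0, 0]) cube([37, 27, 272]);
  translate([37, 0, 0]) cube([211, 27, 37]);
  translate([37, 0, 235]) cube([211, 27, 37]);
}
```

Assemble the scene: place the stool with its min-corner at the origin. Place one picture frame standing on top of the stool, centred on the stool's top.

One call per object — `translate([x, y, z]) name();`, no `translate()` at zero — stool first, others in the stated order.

stool();
translate([34, 125, 423]) picture_frame();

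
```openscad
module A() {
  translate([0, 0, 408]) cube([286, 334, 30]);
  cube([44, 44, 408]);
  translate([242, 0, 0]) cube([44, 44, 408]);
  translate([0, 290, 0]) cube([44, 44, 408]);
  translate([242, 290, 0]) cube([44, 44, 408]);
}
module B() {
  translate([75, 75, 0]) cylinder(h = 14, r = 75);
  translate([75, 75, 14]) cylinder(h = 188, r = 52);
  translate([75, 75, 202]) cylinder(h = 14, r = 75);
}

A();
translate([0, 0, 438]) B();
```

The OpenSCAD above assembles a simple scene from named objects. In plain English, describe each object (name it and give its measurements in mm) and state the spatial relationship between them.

A is a four-legged stool. The seat is a 286×334×30 mm slab whose top surface is at z = 438 mm; four square legs, each 44×44 mm in cross-section, run from the floor (z = 0) to the underside of the seat, each flush with a corner of the seat.

B is a spool: two coaxial disc flanges of radius 75 mm and thickness 14 mm, joined by a core cylinder of radius 52 mm and height 188 mm. The lower flange rests on z = 0 and the three cylinders share a vertical axis.

The spool is on top of the stool.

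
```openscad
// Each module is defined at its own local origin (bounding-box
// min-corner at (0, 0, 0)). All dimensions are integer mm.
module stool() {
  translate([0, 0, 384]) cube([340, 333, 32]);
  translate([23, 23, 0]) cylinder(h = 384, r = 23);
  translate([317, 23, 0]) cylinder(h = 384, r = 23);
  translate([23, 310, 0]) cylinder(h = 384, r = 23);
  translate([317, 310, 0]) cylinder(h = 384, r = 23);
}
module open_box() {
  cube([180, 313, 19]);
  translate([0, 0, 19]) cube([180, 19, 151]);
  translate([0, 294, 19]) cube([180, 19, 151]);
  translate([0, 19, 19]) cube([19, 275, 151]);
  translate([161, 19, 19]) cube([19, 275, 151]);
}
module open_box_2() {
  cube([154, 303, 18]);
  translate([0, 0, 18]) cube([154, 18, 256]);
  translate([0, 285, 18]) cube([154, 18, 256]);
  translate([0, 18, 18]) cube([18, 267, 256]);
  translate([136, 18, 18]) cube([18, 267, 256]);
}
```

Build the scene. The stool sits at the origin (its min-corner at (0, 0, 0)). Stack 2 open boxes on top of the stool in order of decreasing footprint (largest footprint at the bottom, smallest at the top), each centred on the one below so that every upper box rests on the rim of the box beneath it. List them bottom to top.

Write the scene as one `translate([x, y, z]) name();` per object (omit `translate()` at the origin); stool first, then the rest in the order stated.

stool();
translate([80, 10, 416]) open_box();
translate([93, 15, 586]) open_box_2();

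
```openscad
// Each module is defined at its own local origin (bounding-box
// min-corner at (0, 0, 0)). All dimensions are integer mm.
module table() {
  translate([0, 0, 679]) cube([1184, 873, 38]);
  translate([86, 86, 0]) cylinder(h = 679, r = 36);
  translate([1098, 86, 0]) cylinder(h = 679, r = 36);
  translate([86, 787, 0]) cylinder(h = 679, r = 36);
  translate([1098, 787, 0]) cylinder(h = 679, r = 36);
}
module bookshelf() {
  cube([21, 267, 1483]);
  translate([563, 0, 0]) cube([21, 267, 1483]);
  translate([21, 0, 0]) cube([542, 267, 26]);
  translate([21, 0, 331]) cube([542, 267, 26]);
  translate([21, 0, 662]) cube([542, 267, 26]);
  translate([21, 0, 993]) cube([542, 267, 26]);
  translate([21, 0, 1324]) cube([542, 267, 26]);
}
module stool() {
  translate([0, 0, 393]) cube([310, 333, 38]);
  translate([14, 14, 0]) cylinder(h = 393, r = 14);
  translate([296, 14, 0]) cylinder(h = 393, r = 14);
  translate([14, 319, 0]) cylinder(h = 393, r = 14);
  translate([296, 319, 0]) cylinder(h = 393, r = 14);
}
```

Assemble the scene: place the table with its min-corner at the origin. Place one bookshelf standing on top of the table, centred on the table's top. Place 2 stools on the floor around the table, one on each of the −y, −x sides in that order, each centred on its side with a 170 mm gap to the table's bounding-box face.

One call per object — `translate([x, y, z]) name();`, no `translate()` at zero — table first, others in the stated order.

table();
translate([300, 303, 717]) bookshelf();
translate([437, -503, 0]) stool();
translate([-480, 270, 0]) stool();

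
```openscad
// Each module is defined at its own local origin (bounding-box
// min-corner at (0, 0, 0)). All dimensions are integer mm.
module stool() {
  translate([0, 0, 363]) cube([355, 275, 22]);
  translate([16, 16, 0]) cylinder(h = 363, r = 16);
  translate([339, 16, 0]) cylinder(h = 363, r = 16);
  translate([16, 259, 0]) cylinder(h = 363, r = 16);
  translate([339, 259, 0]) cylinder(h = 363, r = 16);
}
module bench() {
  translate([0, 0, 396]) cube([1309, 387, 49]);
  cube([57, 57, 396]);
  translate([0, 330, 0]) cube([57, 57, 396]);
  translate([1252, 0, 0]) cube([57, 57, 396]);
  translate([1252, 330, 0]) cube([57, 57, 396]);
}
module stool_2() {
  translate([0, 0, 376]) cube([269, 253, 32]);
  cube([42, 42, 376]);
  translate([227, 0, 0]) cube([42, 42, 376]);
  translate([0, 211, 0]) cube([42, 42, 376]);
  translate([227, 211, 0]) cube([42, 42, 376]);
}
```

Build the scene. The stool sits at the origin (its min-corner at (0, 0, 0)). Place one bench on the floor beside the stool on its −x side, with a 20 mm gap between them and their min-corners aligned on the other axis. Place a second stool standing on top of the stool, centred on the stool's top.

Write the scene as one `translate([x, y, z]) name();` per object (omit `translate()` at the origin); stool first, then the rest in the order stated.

stool();
translate([-1329, 0, 0]) bench();
translate([43, 11, 385]) stool_2();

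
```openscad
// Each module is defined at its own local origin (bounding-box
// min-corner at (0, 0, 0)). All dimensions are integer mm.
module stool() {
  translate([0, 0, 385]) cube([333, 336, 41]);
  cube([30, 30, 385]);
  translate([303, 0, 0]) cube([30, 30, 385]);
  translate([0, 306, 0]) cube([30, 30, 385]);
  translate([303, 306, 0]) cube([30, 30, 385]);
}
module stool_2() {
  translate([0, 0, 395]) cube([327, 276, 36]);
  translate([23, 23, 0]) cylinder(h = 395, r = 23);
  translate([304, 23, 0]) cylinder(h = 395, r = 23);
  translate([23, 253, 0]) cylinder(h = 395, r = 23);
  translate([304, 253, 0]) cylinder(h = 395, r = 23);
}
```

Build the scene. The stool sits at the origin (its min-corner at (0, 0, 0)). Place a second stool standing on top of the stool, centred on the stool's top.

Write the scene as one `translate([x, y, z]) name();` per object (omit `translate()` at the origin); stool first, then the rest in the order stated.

stool();
translate([3, 30, 426]) stool_2();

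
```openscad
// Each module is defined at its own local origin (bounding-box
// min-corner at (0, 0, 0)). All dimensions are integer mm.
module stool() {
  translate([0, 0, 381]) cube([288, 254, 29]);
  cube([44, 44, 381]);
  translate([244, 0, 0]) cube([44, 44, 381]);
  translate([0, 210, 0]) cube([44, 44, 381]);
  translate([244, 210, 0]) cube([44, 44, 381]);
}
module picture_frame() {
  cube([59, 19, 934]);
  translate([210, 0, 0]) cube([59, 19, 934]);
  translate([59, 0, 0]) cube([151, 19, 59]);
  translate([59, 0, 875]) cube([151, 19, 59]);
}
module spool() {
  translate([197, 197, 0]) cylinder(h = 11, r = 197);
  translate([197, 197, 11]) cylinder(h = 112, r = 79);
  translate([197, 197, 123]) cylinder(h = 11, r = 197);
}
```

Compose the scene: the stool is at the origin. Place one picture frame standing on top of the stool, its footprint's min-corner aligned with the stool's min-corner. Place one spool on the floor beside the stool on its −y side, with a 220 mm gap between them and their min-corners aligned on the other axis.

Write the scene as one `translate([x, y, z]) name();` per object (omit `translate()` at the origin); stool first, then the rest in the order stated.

stool();
translate([0, 0, 410]) picture_frame();
translate([0, -614, 0]) spool();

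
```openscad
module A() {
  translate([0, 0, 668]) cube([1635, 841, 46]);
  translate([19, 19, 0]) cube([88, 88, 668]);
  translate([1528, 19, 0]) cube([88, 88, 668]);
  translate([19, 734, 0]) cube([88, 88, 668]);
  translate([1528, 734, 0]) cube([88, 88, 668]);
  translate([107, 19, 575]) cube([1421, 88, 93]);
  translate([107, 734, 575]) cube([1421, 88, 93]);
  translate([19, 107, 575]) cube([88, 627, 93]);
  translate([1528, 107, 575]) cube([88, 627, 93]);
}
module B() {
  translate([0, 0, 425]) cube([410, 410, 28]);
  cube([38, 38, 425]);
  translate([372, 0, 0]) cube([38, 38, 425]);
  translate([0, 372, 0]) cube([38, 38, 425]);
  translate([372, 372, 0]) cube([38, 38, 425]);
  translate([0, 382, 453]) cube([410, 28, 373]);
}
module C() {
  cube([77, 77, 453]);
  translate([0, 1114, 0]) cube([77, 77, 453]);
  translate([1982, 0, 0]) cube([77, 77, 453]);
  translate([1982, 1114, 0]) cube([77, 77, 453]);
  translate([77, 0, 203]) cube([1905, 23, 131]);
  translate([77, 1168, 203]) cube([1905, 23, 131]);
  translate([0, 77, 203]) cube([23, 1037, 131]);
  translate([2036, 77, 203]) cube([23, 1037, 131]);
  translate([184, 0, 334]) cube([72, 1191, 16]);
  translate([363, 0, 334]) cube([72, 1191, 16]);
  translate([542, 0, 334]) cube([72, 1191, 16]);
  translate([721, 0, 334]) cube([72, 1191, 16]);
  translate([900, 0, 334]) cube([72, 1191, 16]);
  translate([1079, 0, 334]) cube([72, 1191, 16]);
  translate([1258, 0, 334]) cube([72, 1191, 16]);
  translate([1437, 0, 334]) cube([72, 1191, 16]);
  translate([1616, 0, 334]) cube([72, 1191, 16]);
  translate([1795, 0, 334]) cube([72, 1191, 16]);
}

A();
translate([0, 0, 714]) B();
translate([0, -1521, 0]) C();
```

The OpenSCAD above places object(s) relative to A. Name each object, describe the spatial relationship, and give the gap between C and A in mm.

The bed frame's nearest face is 330 mm from the table's −y face.

A is a table. B is a chair. C is a bed frame. The chair is on top of the table. The bed frame is on the floor beside the table on its −y side. The gap between the bed frame and the table is 330 mm.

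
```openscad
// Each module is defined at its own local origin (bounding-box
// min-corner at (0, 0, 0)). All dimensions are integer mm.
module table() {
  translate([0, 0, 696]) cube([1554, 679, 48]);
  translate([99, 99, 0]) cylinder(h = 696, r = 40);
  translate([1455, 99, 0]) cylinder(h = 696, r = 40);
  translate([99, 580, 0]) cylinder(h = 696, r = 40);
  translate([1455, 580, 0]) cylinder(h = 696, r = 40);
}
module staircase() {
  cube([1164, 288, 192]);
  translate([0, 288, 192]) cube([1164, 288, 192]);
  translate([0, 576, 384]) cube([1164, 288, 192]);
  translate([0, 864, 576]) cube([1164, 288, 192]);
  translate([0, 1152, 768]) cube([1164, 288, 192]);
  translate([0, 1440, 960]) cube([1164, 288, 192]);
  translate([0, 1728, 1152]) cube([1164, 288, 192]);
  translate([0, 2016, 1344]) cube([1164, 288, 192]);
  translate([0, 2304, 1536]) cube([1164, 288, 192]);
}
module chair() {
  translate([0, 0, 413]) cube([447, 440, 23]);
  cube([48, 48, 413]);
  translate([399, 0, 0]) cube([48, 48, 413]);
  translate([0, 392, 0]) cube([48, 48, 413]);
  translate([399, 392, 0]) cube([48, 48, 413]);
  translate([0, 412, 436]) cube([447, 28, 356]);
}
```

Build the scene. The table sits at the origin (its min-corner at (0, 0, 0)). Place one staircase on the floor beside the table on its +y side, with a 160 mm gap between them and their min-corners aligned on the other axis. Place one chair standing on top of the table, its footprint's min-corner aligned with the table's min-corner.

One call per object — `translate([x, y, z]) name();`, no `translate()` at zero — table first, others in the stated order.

table();
translate([0, 839, 0]) staircase();
translate([0, 0, 744]) chair();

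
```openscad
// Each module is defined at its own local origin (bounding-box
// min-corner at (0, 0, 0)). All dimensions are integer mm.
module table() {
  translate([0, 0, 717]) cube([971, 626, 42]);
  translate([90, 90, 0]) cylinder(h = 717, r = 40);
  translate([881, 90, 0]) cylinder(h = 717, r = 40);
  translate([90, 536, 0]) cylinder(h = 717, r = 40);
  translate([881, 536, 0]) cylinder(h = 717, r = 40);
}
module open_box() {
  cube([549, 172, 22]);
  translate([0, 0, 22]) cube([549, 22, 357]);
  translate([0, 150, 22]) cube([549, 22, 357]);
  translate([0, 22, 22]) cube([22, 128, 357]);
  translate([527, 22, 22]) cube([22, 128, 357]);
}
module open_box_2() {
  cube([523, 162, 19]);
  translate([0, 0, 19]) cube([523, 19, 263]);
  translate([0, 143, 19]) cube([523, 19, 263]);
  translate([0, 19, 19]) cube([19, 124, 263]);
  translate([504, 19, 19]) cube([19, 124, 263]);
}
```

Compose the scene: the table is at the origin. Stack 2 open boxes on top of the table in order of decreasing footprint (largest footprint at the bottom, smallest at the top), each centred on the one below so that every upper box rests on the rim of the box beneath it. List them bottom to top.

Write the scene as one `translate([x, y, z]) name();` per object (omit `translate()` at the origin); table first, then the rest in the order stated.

table();
translate([211, 227, 759]) open_box();
translate([224, 232, 1138]) open_box_2();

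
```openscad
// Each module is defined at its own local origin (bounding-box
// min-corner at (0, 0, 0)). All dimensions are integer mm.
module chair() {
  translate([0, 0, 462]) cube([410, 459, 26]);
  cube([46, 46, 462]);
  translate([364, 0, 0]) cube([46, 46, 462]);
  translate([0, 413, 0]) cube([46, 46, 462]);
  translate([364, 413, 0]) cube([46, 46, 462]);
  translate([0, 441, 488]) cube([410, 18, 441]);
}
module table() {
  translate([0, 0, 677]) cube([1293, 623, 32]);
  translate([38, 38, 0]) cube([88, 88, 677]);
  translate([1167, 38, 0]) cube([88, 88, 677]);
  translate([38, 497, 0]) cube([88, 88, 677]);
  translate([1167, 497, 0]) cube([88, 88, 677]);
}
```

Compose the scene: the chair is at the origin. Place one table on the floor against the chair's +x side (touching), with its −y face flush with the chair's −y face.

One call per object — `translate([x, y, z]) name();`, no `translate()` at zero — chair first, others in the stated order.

chair();
translate([410, 0, 0]) table();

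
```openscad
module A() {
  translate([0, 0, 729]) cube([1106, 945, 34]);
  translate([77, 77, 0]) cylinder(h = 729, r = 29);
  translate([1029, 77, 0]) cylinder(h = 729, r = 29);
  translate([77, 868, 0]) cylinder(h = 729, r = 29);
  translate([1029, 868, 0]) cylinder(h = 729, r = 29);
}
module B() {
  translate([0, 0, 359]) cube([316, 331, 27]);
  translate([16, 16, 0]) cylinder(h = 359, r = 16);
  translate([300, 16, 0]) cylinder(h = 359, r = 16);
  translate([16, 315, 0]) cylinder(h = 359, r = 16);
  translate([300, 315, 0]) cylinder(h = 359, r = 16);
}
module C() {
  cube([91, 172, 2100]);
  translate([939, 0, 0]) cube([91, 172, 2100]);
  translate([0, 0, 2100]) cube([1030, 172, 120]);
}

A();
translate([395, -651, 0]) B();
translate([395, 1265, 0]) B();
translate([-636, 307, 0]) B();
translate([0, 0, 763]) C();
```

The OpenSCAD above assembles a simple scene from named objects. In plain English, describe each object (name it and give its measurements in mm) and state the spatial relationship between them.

A is a table: top 1106 mm (x) × 945 mm (y), 34 mm thick, upper face at z = 763 mm, on four round legs of 58 mm diameter, each leg's bounding box inset 48 mm from the nearest pair of top edges, running from z = 0 to the bottom of the top.

B is a simple wooden stool: a rectangular seat 316 mm (x) by 331 mm (y), 27 mm thick, top face at z = 386 mm, on four round legs, each 32 mm in diameter. The legs rest on z = 0, each leg's axis is inset half a diameter from the nearest pair of seat edges (so the leg's bounding box is flush with the corner).

C is a rectangular door frame: two vertical jambs of 91×172 mm section, 2100 mm tall, with a clear opening 848 mm wide between their inner faces. A header 120 mm tall and 172 mm deep lies on top of the jambs and spans the full outside width.

Three stools sit around the table at the −y, +y, −x sides. The door frame is on top of the table.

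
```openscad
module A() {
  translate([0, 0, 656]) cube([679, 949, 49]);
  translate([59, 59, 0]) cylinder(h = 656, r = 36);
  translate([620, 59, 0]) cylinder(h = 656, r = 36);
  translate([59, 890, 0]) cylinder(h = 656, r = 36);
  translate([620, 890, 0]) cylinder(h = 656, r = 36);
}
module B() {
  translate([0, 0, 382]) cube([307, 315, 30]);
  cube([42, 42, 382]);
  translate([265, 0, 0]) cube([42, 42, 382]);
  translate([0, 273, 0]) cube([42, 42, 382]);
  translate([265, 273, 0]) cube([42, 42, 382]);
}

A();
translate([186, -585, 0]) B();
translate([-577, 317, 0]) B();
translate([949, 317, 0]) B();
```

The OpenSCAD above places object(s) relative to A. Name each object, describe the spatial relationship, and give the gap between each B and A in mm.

A is a table. B is a stool. Three stools sit around the table at the −y, −x, +x sides. The gap between each stool and the table is 270 mm.

Each stool's nearest face is 270 mm from the table's bounding box.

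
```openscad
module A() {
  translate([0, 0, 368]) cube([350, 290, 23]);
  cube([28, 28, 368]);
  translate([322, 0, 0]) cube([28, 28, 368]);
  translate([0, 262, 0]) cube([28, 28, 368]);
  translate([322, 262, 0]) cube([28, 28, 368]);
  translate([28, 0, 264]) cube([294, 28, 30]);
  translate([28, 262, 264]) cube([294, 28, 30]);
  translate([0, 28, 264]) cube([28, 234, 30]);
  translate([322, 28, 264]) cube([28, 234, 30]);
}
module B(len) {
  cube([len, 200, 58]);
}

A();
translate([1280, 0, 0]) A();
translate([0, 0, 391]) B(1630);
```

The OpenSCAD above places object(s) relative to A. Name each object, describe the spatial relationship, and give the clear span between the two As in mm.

Second stool starts at x = 1280; first ends at x = 350; clear span = 1280 − 350 = 930 mm.

A is a stool. B is a beam. A beam spans the tops of two stools. The clear span between the two stools is 930 mm.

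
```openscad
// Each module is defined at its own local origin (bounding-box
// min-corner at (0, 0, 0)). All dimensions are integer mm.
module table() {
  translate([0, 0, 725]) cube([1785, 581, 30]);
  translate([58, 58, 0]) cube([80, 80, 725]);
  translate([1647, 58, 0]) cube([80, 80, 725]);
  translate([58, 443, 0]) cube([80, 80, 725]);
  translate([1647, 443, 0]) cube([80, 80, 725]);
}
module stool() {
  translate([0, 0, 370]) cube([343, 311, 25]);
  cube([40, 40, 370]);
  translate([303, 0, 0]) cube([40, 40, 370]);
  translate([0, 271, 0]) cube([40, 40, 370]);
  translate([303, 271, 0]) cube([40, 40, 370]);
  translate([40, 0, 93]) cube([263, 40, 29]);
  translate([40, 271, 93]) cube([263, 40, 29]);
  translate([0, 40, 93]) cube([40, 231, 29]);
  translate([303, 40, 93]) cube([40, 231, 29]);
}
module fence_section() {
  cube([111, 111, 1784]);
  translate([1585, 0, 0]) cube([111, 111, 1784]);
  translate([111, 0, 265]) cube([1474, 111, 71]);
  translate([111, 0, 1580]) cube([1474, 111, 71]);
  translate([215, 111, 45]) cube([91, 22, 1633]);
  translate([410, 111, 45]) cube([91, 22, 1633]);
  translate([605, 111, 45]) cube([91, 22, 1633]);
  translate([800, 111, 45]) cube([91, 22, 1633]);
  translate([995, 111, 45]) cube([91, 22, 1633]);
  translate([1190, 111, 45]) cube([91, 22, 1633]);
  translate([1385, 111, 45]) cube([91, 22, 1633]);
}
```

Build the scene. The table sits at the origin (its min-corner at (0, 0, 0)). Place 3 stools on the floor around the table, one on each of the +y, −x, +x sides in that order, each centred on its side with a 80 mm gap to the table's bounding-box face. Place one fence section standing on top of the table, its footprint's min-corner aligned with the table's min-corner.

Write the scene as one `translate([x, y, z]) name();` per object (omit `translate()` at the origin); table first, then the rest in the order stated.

table();
translate([721, 661, 0]) stool();
translate([-423, 135, 0]) stool();
translate([1865, 135, 0]) stool();
translate([0, 0, 755]) fence_section();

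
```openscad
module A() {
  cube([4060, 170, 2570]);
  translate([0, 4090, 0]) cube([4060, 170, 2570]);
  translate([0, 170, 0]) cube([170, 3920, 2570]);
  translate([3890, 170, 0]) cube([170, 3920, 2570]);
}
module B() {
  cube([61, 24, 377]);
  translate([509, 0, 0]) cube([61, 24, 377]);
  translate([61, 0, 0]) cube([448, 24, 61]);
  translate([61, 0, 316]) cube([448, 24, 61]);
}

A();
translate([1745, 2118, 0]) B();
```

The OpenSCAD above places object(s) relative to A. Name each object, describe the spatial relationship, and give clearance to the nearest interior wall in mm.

A is a house frame. B is a picture frame. The picture frame sits inside the house frame, centred. The clearance to the nearest interior wall is 1575 mm.

Clearances: x = 1575, y = 1948; minimum 1575 mm.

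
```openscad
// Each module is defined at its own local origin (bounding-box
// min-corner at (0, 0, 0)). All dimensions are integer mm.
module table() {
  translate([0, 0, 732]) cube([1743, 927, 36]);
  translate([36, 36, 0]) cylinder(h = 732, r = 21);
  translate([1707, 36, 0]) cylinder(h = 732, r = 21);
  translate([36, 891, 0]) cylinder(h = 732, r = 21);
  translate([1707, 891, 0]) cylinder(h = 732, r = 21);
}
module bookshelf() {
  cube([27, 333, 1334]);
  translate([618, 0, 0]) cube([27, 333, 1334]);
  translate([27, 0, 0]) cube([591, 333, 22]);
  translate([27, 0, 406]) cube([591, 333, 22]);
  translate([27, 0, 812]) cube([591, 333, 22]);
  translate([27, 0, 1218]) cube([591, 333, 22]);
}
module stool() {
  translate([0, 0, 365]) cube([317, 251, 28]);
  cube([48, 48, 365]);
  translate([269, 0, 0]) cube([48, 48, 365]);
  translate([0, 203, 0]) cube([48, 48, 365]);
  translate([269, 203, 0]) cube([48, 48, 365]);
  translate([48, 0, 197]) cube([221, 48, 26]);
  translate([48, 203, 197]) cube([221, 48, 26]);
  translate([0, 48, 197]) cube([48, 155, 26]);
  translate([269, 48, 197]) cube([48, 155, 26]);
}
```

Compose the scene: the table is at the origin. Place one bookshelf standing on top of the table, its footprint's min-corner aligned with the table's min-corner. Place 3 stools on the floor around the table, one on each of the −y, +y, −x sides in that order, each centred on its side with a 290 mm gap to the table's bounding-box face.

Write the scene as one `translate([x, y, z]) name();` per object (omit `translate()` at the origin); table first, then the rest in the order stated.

table();
translate([0, 0, 768]) bookshelf();
translate([713, -541, 0]) stool();
translate([713, 1217, 0]) stool();
translate([-607, 338, 0]) stool();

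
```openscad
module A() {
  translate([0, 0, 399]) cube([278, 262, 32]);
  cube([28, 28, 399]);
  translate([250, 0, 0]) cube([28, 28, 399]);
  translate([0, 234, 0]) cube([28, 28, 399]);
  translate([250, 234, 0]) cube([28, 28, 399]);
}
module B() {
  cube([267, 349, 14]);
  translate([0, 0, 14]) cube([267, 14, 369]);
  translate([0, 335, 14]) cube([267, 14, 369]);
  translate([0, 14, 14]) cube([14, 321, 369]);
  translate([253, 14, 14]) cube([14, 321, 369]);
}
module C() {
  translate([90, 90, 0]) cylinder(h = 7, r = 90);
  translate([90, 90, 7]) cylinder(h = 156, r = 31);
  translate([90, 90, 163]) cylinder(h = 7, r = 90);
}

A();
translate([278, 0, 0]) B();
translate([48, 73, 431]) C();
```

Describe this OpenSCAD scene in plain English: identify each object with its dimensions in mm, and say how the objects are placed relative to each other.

A is a simple wooden stool: a rectangular seat 278 mm (x) by 262 mm (y), 32 mm thick, top face at z = 431 mm, on four square legs, each 28×28 mm in cross-section. The legs rest on z = 0, each flush with a corner of the seat.

B is an open storage box with external size 267×349×383 mm and wall thickness 14 mm (the base is also 14 mm thick). The base covers the whole footprint; the four walls stand on the base, with the y-facing walls full-width and the x-facing walls fitting between their inner faces.

C is a spool: two coaxial disc flanges of radius 90 mm and thickness 7 mm, joined by a core cylinder of radius 31 mm and height 156 mm. The lower flange rests on z = 0 and the three cylinders share a vertical axis.

The open box is against the stool's +x side, with their −y faces flush. The spool is on top of the stool.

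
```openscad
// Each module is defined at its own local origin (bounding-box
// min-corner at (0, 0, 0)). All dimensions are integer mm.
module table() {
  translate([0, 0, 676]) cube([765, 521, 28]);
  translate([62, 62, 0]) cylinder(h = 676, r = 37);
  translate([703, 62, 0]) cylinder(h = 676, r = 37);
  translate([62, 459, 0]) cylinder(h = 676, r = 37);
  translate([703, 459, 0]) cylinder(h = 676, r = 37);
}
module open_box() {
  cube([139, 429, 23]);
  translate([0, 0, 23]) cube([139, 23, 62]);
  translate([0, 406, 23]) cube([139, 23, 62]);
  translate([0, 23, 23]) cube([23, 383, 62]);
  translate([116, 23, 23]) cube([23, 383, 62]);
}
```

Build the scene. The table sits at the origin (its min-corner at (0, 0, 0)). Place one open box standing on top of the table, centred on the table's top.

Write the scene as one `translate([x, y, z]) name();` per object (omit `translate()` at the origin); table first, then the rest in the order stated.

table();
translate([313, 46, 704]) open_box();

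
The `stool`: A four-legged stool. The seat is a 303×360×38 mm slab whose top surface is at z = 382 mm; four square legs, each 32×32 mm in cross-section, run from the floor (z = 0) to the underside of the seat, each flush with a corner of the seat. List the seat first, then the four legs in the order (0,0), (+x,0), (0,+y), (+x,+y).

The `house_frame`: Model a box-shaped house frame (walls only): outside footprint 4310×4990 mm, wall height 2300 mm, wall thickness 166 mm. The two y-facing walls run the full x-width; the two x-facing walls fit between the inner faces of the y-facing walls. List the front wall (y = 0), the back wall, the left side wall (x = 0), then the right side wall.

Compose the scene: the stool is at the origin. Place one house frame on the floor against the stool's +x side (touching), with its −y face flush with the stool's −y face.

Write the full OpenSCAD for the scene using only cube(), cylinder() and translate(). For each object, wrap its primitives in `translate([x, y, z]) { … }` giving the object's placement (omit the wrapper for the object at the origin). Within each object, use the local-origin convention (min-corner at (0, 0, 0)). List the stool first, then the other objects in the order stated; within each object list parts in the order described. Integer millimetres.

translate([0, 0, 344]) cube([303, 360, 38]);
cube([32, 32, 344]);
translate([271, 0, 0]) cube([32, 32, 344]);
translate([0, 328, 0]) cube([32, 32, 344]);
translate([271, 328, 0]) cube([32, 32, 344]);
translate([303, 0, 0]) {
  cube([4310, 166, 2300]);
  translate([0, 4824, 0]) cube([4310, 166, 2300]);
  translate([0, 166, 0]) cube([166, 4658, 2300]);
  translate([4144, 166, 0]) cube([166, 4658, 2300]);
}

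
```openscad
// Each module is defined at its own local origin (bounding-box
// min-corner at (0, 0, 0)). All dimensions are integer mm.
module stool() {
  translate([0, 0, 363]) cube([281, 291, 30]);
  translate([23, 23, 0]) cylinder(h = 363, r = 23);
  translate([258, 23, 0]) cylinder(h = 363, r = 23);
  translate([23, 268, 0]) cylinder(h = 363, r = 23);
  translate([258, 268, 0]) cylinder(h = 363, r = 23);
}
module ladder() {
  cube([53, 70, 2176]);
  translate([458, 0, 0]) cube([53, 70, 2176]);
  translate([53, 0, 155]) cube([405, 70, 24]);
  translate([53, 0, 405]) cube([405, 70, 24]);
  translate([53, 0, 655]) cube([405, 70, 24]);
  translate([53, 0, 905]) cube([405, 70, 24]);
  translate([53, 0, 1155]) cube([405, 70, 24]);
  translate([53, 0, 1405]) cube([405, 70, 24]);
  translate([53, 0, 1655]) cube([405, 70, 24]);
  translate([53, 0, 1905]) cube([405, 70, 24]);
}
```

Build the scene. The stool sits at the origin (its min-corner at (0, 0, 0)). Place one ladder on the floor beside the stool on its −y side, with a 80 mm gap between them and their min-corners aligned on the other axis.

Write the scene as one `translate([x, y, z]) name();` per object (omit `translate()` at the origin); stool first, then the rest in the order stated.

stool();
translate([0, -150, 0]) ladder();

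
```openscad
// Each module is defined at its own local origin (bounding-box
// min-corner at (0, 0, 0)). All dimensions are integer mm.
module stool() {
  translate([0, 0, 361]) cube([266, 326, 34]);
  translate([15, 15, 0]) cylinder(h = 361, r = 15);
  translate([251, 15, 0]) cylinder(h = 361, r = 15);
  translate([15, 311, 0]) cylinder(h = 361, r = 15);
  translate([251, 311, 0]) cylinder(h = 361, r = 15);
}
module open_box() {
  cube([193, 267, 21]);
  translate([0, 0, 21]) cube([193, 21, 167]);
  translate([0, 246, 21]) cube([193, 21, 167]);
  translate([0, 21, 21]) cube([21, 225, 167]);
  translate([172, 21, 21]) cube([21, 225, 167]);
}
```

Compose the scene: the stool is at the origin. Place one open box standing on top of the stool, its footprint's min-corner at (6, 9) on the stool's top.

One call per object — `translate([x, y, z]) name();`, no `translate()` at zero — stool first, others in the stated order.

stool();
translate([6, 9, 395]) open_box();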